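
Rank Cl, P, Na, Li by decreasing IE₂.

Li > Na > Cl > P

After 1 electron has been removed, what remains? Cl⁺ still has 6 valence electrons; P⁺ still has 4 valence electrons; Na⁺ is the bare [Ne] core; Li⁺ is the bare [He] core.
Pulling an electron out of a noble-gas core costs far more than removing a remaining valence electron, so Na and Li sit at the high end of IE_2.
Valence configurations: Cl⁺ [Ne]3s²3p⁴, P⁺ [Ne]3s²3p².
The numbers (kJ/mol): Cl 2298, P 1907, Na 4562, Li 7298.
Putting it together, IE_2: P < Cl < Na < Li.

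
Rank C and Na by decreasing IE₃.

Na, C

The third ionization energy removes an electron from the +2 ion. For each element: C²⁺ still has 2 valence electrons; Na²⁺ is already 1 electron into the core.
Pulling an electron out of a noble-gas core costs far more than removing a remaining valence electron, so Na sits at the high end of IE_3.
Approximate IE_3 values (kJ/mol): C 4620, Na 6910.
Overall IE_3 order: C < Na.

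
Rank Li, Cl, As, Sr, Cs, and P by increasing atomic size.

Cl < P < As < Li < Sr < Cs

Moving right in a period, electrons are added to the same shell under a stronger nuclear pull, so atoms get smaller; moving down, a new shell is opened and atoms get larger.
These span different periods and groups, so the two trends combine.
P > Cl: P lies to the left of Cl in period 3, so the across-period effect alone puts P larger.
As > P: As sits below P in group 15, so the down-group effect alone puts As larger.
Li > As: the two effects oppose for this pair; the across-period effect wins (133 vs 121 pm).
Sr > Li: the two effects oppose for this pair; the down-group effect wins (185 vs 133 pm).
Cs > Sr: relative to Sr, both the across-period and down-group shifts push Cs's atomic radius up.
For reference (pm): Li 133, P 111, Cl 99, As 121, Sr 185, Cs 232.
So from smallest to largest: Cl < P < As < Li < Sr < Cs.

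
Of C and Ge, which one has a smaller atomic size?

C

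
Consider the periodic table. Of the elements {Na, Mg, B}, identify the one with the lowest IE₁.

Na

B is in period 2, group 13; Na is in period 3, group 1; Mg is in period 3, group 2.
IE₁ increases left→right with effective nuclear charge and decreases top→bottom as the valence shell moves farther out.
Here both period and group differ, so the two effects have to be weighed against each other.
Mg > Na: both are in period 3; the period trend gives Mg the larger value.
B > Mg: both effects reinforce here, so B is clearly the higher of the two.
Tabulated first ionization energy (kJ/mol): B 801, Na 496, Mg 738.
The lowest IE₁ among these belongs to Na.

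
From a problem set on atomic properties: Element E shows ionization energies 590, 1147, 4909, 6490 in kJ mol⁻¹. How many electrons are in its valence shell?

Look for the largest jump between consecutive ionization energies: IE3/IE2 ≈ 4.3, far larger than any earlier ratio.
That jump marks the point where a core electron is being removed. So the atom has 2 valence electrons.

2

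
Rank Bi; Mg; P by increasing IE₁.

Bi < Mg < P

Mg is in period 3, group 2; P is in period 3, group 15; Bi is in period 6, group 15.
Removing the outermost electron gets harder across a period and easier down a group.
Here both period and group differ, so the two effects have to be weighed against each other.
Mg > Bi: the two effects oppose for this pair; the down-group effect wins (738 vs 703 kJ/mol).
P > Mg: both are in period 3; the period trend gives P the larger value.
For reference (kJ/mol): Mg 738, P 1012, Bi 703.
So from lowest to highest: Bi < Mg < P.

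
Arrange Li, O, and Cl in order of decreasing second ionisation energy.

Consider each +1 ion: Li⁺ is the bare [He] core; O⁺ still has 5 valence electrons; Cl⁺ still has 6 valence electrons.
Breaking into a closed-shell core is much more expensive than removing a leftover valence electron — Li has the largest IE_2 here.
Valence configurations: O⁺ [He]2s²2p³, Cl⁺ [Ne]3s²3p⁴.
The numbers (kJ/mol): Li 7298, O 3388, Cl 2298.
So the second ionization energies run Cl < O < Li.

Li, O, Cl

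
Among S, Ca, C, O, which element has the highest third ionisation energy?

IE_3 is the cost of taking one more electron from the +2 cation: S²⁺ still has 4 valence electrons; Ca²⁺ is the bare [Ar] core; C²⁺ still has 2 valence electrons; O²⁺ still has 4 valence electrons.
Usually core removal costs more than valence removal, but here the competition is close: a tightly held n=2 valence electron can cost more to remove than an n=3 core electron, so the actual values have to decide it.
Valence configurations: S²⁺ [Ne]3s²3p², C²⁺ [He]2s², O²⁺ [He]2s²2p².
Approximate IE_3 values (kJ/mol): S 3357, Ca 4912, C 4620, O 5300.
Putting it together, IE_3: S < C < Ca < O.

O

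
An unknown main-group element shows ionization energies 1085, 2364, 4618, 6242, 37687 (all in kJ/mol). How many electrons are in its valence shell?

Look for the largest jump between consecutive ionization energies: IE5/IE4 ≈ 6.0, far larger than any earlier ratio.
That jump marks the point where a core electron is being removed. So the atom has 4 valence electrons.

4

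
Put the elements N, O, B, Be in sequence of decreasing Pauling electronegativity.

Be is in period 2, group 2; B is in period 2, group 13; N is in period 2, group 15; O is in period 2, group 16.
Atoms toward the upper right of the periodic table pull bonding electrons most strongly.
All lie in period 2, so electronegativity increases left to right.
So from highest to lowest: O > N > B > Be.

O > N > B > Be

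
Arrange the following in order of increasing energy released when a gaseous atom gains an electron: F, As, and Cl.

F is in period 2, group 17; Cl is in period 3, group 17; As is in period 4, group 15.
Electron affinity generally becomes more exothermic across a period toward the halogens and less exothermic down a group.
Here both period and group differ, so the two effects have to be weighed against each other.
F > As: relative to As, both the across-period and down-group shifts push F's electron affinity up.
Cl > F: this pair runs against the simple trend — see the exception note.
Note the exception: Cl has a higher electron affinity than F, contrary to the simple trend — F's small 2p subshell makes the incoming electron feel strong e⁻–e⁻ repulsion, so Cl actually releases more energy on gaining an electron.
For reference (kJ/mol): F 328, Cl 349, As 78.
So from lowest to highest: As < F < Cl.

As < F < Cl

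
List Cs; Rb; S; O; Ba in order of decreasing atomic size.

Cs > Rb > Ba > S > O

O is in period 2, group 16; S is in period 3, group 16; Rb is in period 5, group 1; Cs is in period 6, group 1; Ba is in period 6, group 2.
Moving right in a period, electrons are added to the same shell under a stronger nuclear pull, so atoms get smaller; moving down, a new shell is opened and atoms get larger.
These span different periods and groups, so the two trends combine.
S > O: S sits below O in group 16, so the down-group effect alone puts S larger.
Ba > S: relative to S, both the across-period and down-group shifts push Ba's atomic radius up.
Rb > Ba: the two effects oppose for this pair; the across-period effect wins (210 vs 196 pm).
Cs > Rb: Cs sits below Rb in group 1, so the down-group effect alone puts Cs larger.
Tabulated atomic radius (pm): O 63, S 103, Rb 210, Cs 232, Ba 196.
So from largest to smallest: Cs > Rb > Ba > S > O.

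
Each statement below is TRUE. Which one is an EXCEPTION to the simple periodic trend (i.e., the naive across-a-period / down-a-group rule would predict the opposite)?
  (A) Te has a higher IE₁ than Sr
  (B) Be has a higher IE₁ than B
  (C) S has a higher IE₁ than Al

The general trend: IE₁ increases across a period and decreases down a group.
(A) Te (period 5, group 16) vs Sr (period 5, group 2): the stated order agrees with the simple trend.
(B) Be (period 2, group 2) vs B (period 2, group 13): the stated order contradicts the simple trend.
(C) S (period 3, group 16) vs Al (period 3, group 13): the stated order agrees with the simple trend.
The exception is (B): removing B's lone 2p electron is easier than breaking Be's filled 2s².

(B)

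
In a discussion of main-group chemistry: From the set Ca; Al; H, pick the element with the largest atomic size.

Radius decreases left→right (rising Z_eff, same n) and increases top→bottom (higher n).
Neither a single period nor a single group — weigh both effects.
Al > H: the two effects oppose for this pair; the down-group effect wins (126 vs 32 pm).
Ca > Al: both effects reinforce here, so Ca is clearly the larger of the two.
Tabulated atomic radius (pm): H 32, Al 126, Ca 171.
The largest atomic size among these belongs to Ca.

Ca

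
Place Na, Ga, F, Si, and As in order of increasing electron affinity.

Ga < Na < As < Si < F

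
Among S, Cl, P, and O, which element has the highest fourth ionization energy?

O

The fourth ionization energy removes an electron from the +3 ion. For each element: S³⁺ still has 3 valence electrons; Cl³⁺ still has 4 valence electrons; P³⁺ still has 2 valence electrons; O³⁺ still has 3 valence electrons.
All are still removing valence electrons, so compare the +3 ions as you would atoms: IE_4 generally rises across a period (higher Z_eff) and falls down a group (larger shell), subject to the usual subshell exceptions.
Valence configurations: S³⁺ [Ne]3s²3p¹, Cl³⁺ [Ne]3s²3p², P³⁺ [Ne]3s², O³⁺ [He]2s²2p¹.
S³⁺ loses a lone 3p electron whereas P³⁺ must break into a filled 3s² pair, so IE_4(P) > IE_4(S) even though S has the higher nuclear charge.
Tabulated IE_4 (kJ/mol): S 4556, Cl 5159, P 4964, O 7469.
So the fourth ionization energies run S < P < Cl < O.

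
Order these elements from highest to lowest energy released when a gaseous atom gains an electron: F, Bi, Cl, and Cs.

F is in period 2, group 17; Cl is in period 3, group 17; Cs is in period 6, group 1; Bi is in period 6, group 15.
EA tends to increase across a period and decrease down a group, though the pattern is less regular than for IE or radius.
Here both period and group differ, so the two effects have to be weighed against each other.
Bi > Cs: Bi lies to the right of Cs in period 6, so the across-period effect alone puts Bi higher.
F > Bi: relative to Bi, both the across-period and down-group shifts push F's electron affinity up.
Cl > F: this pair runs against the simple trend — see the exception note.
Note the exception: Cl has a higher electron affinity than F, contrary to the simple trend — F's small 2p subshell makes the incoming electron feel strong e⁻–e⁻ repulsion, so Cl actually releases more energy on gaining an electron.
Approximate values (kJ/mol): F 328, Cl 349, Cs 46, Bi 91.
So from highest to lowest: Cl > F > Bi > Cs.

Cl > F > Bi > Cs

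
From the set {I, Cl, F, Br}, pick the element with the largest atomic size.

I

Across a period the added protons contract the valence shell; down a group each new principal shell makes the atom larger.
All are in group 17, so atomic radius increases down the group.
The largest atomic size among these belongs to I.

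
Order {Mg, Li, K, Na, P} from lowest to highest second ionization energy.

Consider each +1 ion: Mg⁺ still has 1 valence electron; Li⁺ is the bare [He] core; K⁺ is the bare [Ar] core; Na⁺ is the bare [Ne] core; P⁺ still has 4 valence electrons.
Breaking into a closed-shell core is much more expensive than removing a leftover valence electron — K, Na and Li have the largest IE_2 here.
Valence configurations: Mg⁺ [Ne]3s¹, P⁺ [Ne]3s²3p².
Approximate IE_2 values (kJ/mol): Mg 1451, Li 7298, K 3052, Na 4562, P 1907.
Overall IE_2 order: Mg < P < K < Na < Li.

Mg < P < K < Na < Li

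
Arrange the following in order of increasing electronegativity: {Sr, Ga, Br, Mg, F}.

F is in period 2, group 17; Mg is in period 3, group 2; Ga is in period 4, group 13; Br is in period 4, group 17; Sr is in period 5, group 2.
Atoms toward the upper right of the periodic table pull bonding electrons most strongly.
These span different periods and groups, so the two trends combine.
Mg > Sr: they share group 2; the group trend gives Mg the larger value.
Ga > Mg: the two effects oppose for this pair; the across-period effect wins (1.81 vs 1.31).
Br > Ga: both are in period 4; the period trend gives Br the larger value.
F > Br: they share group 17; the group trend gives F the larger value.
For reference (Pauling): F 3.98, Mg 1.31, Ga 1.81, Br 2.96, Sr 0.95.
So from lowest to highest: Sr < Mg < Ga < Br < F.

Sr < Mg < Ga < Br < F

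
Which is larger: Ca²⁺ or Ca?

Ca

Forming Ca²⁺ removes 2 electrons from Ca. Fewer electrons for the same nuclear charge means less shielding and a higher Z_eff on the remaining electrons, and for main-group metals the entire outer shell is lost.
A cation is smaller than its parent atom: Ca²⁺ < Ca.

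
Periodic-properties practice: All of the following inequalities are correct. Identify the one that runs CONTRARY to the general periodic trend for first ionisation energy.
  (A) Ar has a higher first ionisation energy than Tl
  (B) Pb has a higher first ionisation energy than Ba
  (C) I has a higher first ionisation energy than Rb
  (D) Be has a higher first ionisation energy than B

The general trend: first ionisation energy increases across a period and decreases down a group.
(A) Ar (period 3, group 18) vs Tl (period 6, group 13): the stated order agrees with the simple trend.
(B) Pb (period 6, group 14) vs Ba (period 6, group 2): the stated order agrees with the simple trend.
(C) I (period 5, group 17) vs Rb (period 5, group 1): the stated order agrees with the simple trend.
(D) Be (period 2, group 2) vs B (period 2, group 13): the stated order contradicts the simple trend.
The exception is (D): removing B's lone 2p electron is easier than breaking Be's filled 2s².

(D)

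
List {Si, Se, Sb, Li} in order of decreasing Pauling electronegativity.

Se > Sb > Si > Li

Li is in period 2, group 1; Si is in period 3, group 14; Se is in period 4, group 16; Sb is in period 5, group 15.
Electronegativity increases across a period and decreases down a group, tracking effective nuclear charge and atomic size.
These span different periods and groups, so the two trends combine.
Si > Li: the two effects oppose for this pair; the across-period effect wins (1.90 vs 0.98).
Sb > Si: period and group pull opposite ways; the across-period shift dominates (2.05 vs 1.90).
Se > Sb: relative to Sb, both the across-period and down-group shifts push Se's electronegativity up.
For reference (Pauling): Li 0.98, Si 1.90, Se 2.55, Sb 2.05.
So from highest to lowest: Se > Sb > Si > Li.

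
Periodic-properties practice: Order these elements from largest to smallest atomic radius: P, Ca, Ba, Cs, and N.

Cs > Ba > Ca > P > N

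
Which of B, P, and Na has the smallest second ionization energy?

IE_2 is the cost of taking one more electron from the +1 cation: B⁺ still has 2 valence electrons; P⁺ still has 4 valence electrons; Na⁺ is the bare [Ne] core.
Core electrons are held far more tightly than valence electrons, so Na tops the IE_2 order.
Valence configurations: B⁺ [He]2s², P⁺ [Ne]3s²3p².
Tabulated IE_2 (kJ/mol): B 2427, P 1907, Na 4562.
Overall IE_2 order: P < B < Na.

P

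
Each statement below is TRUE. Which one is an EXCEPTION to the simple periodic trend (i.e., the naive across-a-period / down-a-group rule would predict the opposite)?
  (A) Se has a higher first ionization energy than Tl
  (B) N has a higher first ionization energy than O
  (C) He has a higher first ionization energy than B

(B)

The general trend: first ionization energy increases across a period and decreases down a group.
(A) Se (period 4, group 16) vs Tl (period 6, group 13): the stated order agrees with the simple trend.
(B) N (period 2, group 15) vs O (period 2, group 16): the stated order contradicts the simple trend.
(C) He (period 1, group 18) vs B (period 2, group 13): the stated order agrees with the simple trend.
The exception is (B): pairing an electron in O's 2p⁴ costs repulsion energy, so O ionizes more easily than half-filled N (2p³).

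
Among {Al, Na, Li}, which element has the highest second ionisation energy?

Li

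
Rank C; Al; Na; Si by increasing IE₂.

Si < Al < C < Na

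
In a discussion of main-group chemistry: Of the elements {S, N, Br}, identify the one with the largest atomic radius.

Br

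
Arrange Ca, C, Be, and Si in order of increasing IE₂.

Ca < Si < Be < C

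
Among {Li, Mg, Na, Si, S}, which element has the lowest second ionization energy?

Mg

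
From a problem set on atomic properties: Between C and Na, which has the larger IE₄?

After 3 electrons have been removed, what remains? C³⁺ still has 1 valence electron; Na³⁺ is already 2 electrons into the core.
Pulling an electron out of a noble-gas core costs far more than removing a remaining valence electron, so Na sits at the high end of IE_4.
Approximate IE_4 values (kJ/mol): C 6223, Na 9543.
So the fourth ionization energies run C < Na.

Na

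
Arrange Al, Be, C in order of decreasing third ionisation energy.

IE_3 is the cost of taking one more electron from the +2 cation: Al²⁺ still has 1 valence electron; Be²⁺ is the bare [He] core; C²⁺ still has 2 valence electrons.
Core electrons are held far more tightly than valence electrons, so Be tops the IE_3 order.
Valence configurations: Al²⁺ [Ne]3s¹, C²⁺ [He]2s².
Approximate IE_3 values (kJ/mol): Al 2745, Be 14849, C 4620.
So the third ionization energies run Al < C < Be.

Be > C > Al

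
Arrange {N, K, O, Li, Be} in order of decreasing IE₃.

The third ionization energy removes an electron from the +2 ion. For each element: N²⁺ still has 3 valence electrons; K²⁺ is already 1 electron into the core; O²⁺ still has 4 valence electrons; Li²⁺ is already 1 electron into the core; Be²⁺ is the bare [He] core.
Usually core removal costs more than valence removal, but here the competition is close: a tightly held n=2 valence electron can cost more to remove than an n=3 core electron, so the actual values have to decide it.
Valence configurations: N²⁺ [He]2s²2p¹, O²⁺ [He]2s²2p².
The numbers (kJ/mol): N 4578, K 4420, O 5300, Li 11815, Be 14849.
Overall IE_3 order: K < N < O < Li < Be.

Be > Li > O > N > K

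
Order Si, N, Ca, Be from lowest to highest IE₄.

Si < Ca < N < Be

Consider each +3 ion: Si³⁺ still has 1 valence electron; N³⁺ still has 2 valence electrons; Ca³⁺ is already 1 electron into the core; Be³⁺ is already 1 electron into the core.
Usually core removal costs more than valence removal, but here the competition is close: a tightly held n=2 valence electron can cost more to remove than an n=3 core electron, so the actual values have to decide it.
Valence configurations: Si³⁺ [Ne]3s¹, N³⁺ [He]2s².
Tabulated IE_4 (kJ/mol): Si 4356, N 7475, Ca 6491, Be 21007.
Putting it together, IE_4: Si < Ca < N < Be.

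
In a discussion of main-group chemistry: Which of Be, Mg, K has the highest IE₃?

Be

After 2 electrons have been removed, what remains? Be²⁺ is the bare [He] core; Mg²⁺ is the bare [Ne] core; K²⁺ is already 1 electron into the core.
All of these are removing an electron from a noble-gas core or deeper; the smaller core (lower principal quantum number) is held far more tightly, and within a period the higher nuclear charge binds the same core more tightly.
The numbers (kJ/mol): Be 14849, Mg 7733, K 4420.
Overall IE_3 order: K < Mg < Be.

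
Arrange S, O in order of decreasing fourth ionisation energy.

O > S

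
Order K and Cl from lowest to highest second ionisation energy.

Cl < K

IE_2 is the cost of taking one more electron from the +1 cation: K⁺ is the bare [Ar] core; Cl⁺ still has 6 valence electrons.
Core electrons are held far more tightly than valence electrons, so K tops the IE_2 order.
Approximate IE_2 values (kJ/mol): K 3052, Cl 2298.
Putting it together, IE_2: Cl < K.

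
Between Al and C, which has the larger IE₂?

IE_2 is the cost of taking one more electron from the +1 cation: Al⁺ still has 2 valence electrons; C⁺ still has 3 valence electrons.
All are still removing valence electrons, so compare the +1 ions as you would atoms: IE_2 generally rises across a period (higher Z_eff) and falls down a group (larger shell), subject to the usual subshell exceptions.
Valence configurations: Al⁺ [Ne]3s², C⁺ [He]2s²2p¹.
The numbers (kJ/mol): Al 1817, C 2353.
So the second ionization energies run Al < C.

C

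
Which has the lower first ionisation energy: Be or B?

Removing the outermost electron gets harder across a period and easier down a group.
All lie in period 2; the across-period trend (first ionization energy increases left to right) applies, with the exception below.
Note the exception: Be has a higher first ionization energy than B, contrary to the simple trend — removing B's lone 2p electron is easier than breaking Be's filled 2s².
Approximate values (kJ/mol): Be 900, B 801.
So B has the lower first ionisation energy (B < Be).

B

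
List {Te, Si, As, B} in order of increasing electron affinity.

B < As < Si < Te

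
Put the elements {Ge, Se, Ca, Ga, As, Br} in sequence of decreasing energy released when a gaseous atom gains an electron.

Br > Se > Ge > As > Ga > Ca

Ca is in period 4, group 2; Ga is in period 4, group 13; Ge is in period 4, group 14; As is in period 4, group 15; Se is in period 4, group 16; Br is in period 4, group 17.
Electron affinity generally becomes more exothermic across a period toward the halogens and less exothermic down a group.
All lie in period 4; the across-period trend (electron affinity increases left to right) applies, with the exception below.
Note the exception: Ge has a higher electron affinity than As, contrary to the simple trend — adding an electron to As's half-filled 4p³ is unfavourable, so Ge (4p²) has the more exothermic EA.
Approximate values (kJ/mol): Ca 2, Ga 29, Ge 119, As 78, Se 195, Br 325.
So from highest to lowest: Br > Se > Ge > As > Ga > Ca.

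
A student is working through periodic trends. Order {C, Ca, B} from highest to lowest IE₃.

Ca > C > B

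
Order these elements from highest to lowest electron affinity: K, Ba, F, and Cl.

Cl, F, K, Ba

F is in period 2, group 17; Cl is in period 3, group 17; K is in period 4, group 1; Ba is in period 6, group 2.
Atoms with high Z_eff and room in the valence shell (especially the halogens) have the most exothermic electron affinities.
Here both period and group differ, so the two effects have to be weighed against each other.
K > Ba: the two effects oppose for this pair; the down-group effect wins (48 vs 14 kJ/mol).
F > K: both effects reinforce here, so F is clearly the higher of the two.
Cl > F: this pair runs against the simple trend — see the exception note.
Note the exception: Cl has a higher electron affinity than F, contrary to the simple trend — F's small 2p subshell makes the incoming electron feel strong e⁻–e⁻ repulsion, so Cl actually releases more energy on gaining an electron.
For reference (kJ/mol): F 328, Cl 349, K 48, Ba 14.
So from highest to lowest: Cl > F > K > Ba.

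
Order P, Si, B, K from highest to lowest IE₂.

The second ionization energy removes an electron from the +1 ion. For each element: P⁺ still has 4 valence electrons; Si⁺ still has 3 valence electrons; B⁺ still has 2 valence electrons; K⁺ is the bare [Ar] core.
Breaking into a closed-shell core is much more expensive than removing a leftover valence electron — K has the largest IE_2 here.
Valence configurations: P⁺ [Ne]3s²3p², Si⁺ [Ne]3s²3p¹, B⁺ [He]2s².
The numbers (kJ/mol): P 1907, Si 1577, B 2427, K 3052.
Overall IE_2 order: Si < P < B < K.

K, B, P, Si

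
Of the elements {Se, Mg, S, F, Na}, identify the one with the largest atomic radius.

Na

F is in period 2, group 17; Na is in period 3, group 1; Mg is in period 3, group 2; S is in period 3, group 16; Se is in period 4, group 16.
Across a period the added protons contract the valence shell; down a group each new principal shell makes the atom larger.
Here both period and group differ, so the two effects have to be weighed against each other.
S > F: relative to F, both the across-period and down-group shifts push S's atomic radius up.
Se > S: Se sits below S in group 16, so the down-group effect alone puts Se larger.
Mg > Se: period and group pull opposite ways; the across-period shift dominates (139 vs 116 pm).
Na > Mg: Na lies to the left of Mg in period 3, so the across-period effect alone puts Na larger.
For reference (pm): F 64, Na 155, Mg 139, S 103, Se 116.
The largest atomic radius among these belongs to Na.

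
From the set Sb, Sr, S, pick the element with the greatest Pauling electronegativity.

S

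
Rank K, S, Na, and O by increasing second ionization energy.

S < K < O < Na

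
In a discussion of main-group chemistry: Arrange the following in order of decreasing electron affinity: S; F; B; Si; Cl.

B is in period 2, group 13; F is in period 2, group 17; Si is in period 3, group 14; S is in period 3, group 16; Cl is in period 3, group 17.
Atoms with high Z_eff and room in the valence shell (especially the halogens) have the most exothermic electron affinities.
Neither a single period nor a single group — weigh both effects.
Si > B: the two effects oppose for this pair; the across-period effect wins (134 vs 27 kJ/mol).
S > Si: both are in period 3; the period trend gives S the larger value.
F > S: both effects reinforce here, so F is clearly the higher of the two.
Cl > F: this pair runs against the simple trend — see the exception note.
Note the exception: Cl has a higher electron affinity than F, contrary to the simple trend — F's small 2p subshell makes the incoming electron feel strong e⁻–e⁻ repulsion, so Cl actually releases more energy on gaining an electron.
For reference (kJ/mol): B 27, F 328, Si 134, S 200, Cl 349.
So from highest to lowest: Cl > F > S > Si > B.

Cl > F > S > Si > B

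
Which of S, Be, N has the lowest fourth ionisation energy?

S

The fourth ionization energy removes an electron from the +3 ion. For each element: S³⁺ still has 3 valence electrons; Be³⁺ is already 1 electron into the core; N³⁺ still has 2 valence electrons.
Pulling an electron out of a noble-gas core costs far more than removing a remaining valence electron, so Be sits at the high end of IE_4.
Valence configurations: S³⁺ [Ne]3s²3p¹, N³⁺ [He]2s².
Approximate IE_4 values (kJ/mol): S 4556, Be 21007, N 7475.
Hence IE_4: S < N < Be.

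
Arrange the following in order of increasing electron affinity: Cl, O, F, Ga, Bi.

Ga, Bi, O, F, Cl

O is in period 2, group 16; F is in period 2, group 17; Cl is in period 3, group 17; Ga is in period 4, group 13; Bi is in period 6, group 15.
EA tends to increase across a period and decrease down a group, though the pattern is less regular than for IE or radius.
Neither a single period nor a single group — weigh both effects.
Bi > Ga: the two effects oppose for this pair; the across-period effect wins (91 vs 29 kJ/mol).
O > Bi: relative to Bi, both the across-period and down-group shifts push O's electron affinity up.
F > O: both are in period 2; the period trend gives F the larger value.
Cl > F: this pair runs against the simple trend — see the exception note.
Note the exception: Cl has a higher electron affinity than F, contrary to the simple trend — F's small 2p subshell makes the incoming electron feel strong e⁻–e⁻ repulsion, so Cl actually releases more energy on gaining an electron.
Approximate values (kJ/mol): O 141, F 328, Cl 349, Ga 29, Bi 91.
So from lowest to highest: Ga < Bi < O < F < Cl.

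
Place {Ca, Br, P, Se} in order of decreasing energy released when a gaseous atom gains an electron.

Adding an electron releases more energy for atoms nearer the top right (short of the noble gases).
These span different periods and groups, so the two trends combine.
P > Ca: relative to Ca, both the across-period and down-group shifts push P's electron affinity up.
Se > P: period and group pull opposite ways; the across-period shift dominates (195 vs 72 kJ/mol).
Br > Se: both are in period 4; the period trend gives Br the larger value.
For reference (kJ/mol): P 72, Ca 2, Se 195, Br 325.
So from highest to lowest: Br > Se > P > Ca.

Br, Se, P, Ca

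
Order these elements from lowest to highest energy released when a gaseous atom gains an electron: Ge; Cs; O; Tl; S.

Atoms with high Z_eff and room in the valence shell (especially the halogens) have the most exothermic electron affinities.
Neither a single period nor a single group — weigh both effects.
Cs > Tl: this pair runs against the simple trend — see the exception note.
Ge > Cs: relative to Cs, both the across-period and down-group shifts push Ge's electron affinity up.
O > Ge: both effects reinforce here, so O is clearly the higher of the two.
S > O: this pair runs against the simple trend — see the exception note.
Note the exception: Cs has a higher electron affinity than Tl, contrary to the simple trend — Tl's ns²np¹ configuration gives only a small electron affinity — the sparsely filled np subshell binds an added electron weakly.
Note the exception: S has a higher electron affinity than O, contrary to the simple trend — the compact 2p subshell of O repels the added electron more than S's larger 3p does.
For reference (kJ/mol): O 141, S 200, Ge 119, Cs 46, Tl 19.
So from lowest to highest: Tl < Cs < Ge < O < S.

Tl, Cs, Ge, O, S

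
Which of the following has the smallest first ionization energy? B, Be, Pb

Pb

Across a period the outer electron is held more tightly (higher IE₁); down a group it sits in a higher shell, more shielded, and comes off more easily.
Here both period and group differ, so the two effects have to be weighed against each other.
B > Pb: period and group pull opposite ways; the down-group shift dominates (801 vs 716 kJ/mol).
Be > B: this pair runs against the simple trend — see the exception note.
Note the exception: Be has a higher first ionization energy than B, contrary to the simple trend — removing B's lone 2p electron is easier than breaking Be's filled 2s².
Tabulated first ionization energy (kJ/mol): Be 900, B 801, Pb 716.
The smallest first ionization energy among these belongs to Pb.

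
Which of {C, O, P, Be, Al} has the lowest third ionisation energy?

Al

After 2 electrons have been removed, what remains? C²⁺ still has 2 valence electrons; O²⁺ still has 4 valence electrons; P²⁺ still has 3 valence electrons; Be²⁺ is the bare [He] core; Al²⁺ still has 1 valence electron.
Core electrons are held far more tightly than valence electrons, so Be tops the IE_3 order.
Valence configurations: C²⁺ [He]2s², O²⁺ [He]2s²2p², P²⁺ [Ne]3s²3p¹, Al²⁺ [Ne]3s¹.
The numbers (kJ/mol): C 4620, O 5300, P 2914, Be 14849, Al 2745.
Putting it together, IE_3: Al < P < C < O < Be.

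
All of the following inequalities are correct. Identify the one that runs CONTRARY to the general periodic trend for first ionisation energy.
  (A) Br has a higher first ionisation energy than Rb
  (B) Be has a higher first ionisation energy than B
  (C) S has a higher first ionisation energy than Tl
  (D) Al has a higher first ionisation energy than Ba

(B)

The general trend: first ionisation energy increases across a period and decreases down a group.
(A) Br (period 4, group 17) vs Rb (period 5, group 1): the stated order agrees with the simple trend.
(B) Be (period 2, group 2) vs B (period 2, group 13): the stated order contradicts the simple trend.
(C) S (period 3, group 16) vs Tl (period 6, group 13): the stated order agrees with the simple trend.
(D) Al (period 3, group 13) vs Ba (period 6, group 2): the stated order agrees with the simple trend.
The exception is (B): removing B's lone 2p electron is easier than breaking Be's filled 2s².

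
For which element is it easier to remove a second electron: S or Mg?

The second ionization energy removes an electron from the +1 ion. For each element: S⁺ still has 5 valence electrons; Mg⁺ still has 1 valence electron.
All are still removing valence electrons, so compare the +1 ions as you would atoms: IE_2 generally rises across a period (higher Z_eff) and falls down a group (larger shell), subject to the usual subshell exceptions.
Valence configurations: S⁺ [Ne]3s²3p³, Mg⁺ [Ne]3s¹.
Tabulated IE_2 (kJ/mol): S 2252, Mg 1451.
Putting it together, IE_2: Mg < S.

Mg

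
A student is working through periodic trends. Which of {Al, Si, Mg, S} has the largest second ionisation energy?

S

IE_2 is the cost of taking one more electron from the +1 cation: Al⁺ still has 2 valence electrons; Si⁺ still has 3 valence electrons; Mg⁺ still has 1 valence electron; S⁺ still has 5 valence electrons.
All are still removing valence electrons, so compare the +1 ions as you would atoms: IE_2 generally rises across a period (higher Z_eff) and falls down a group (larger shell), subject to the usual subshell exceptions.
Valence configurations: Al⁺ [Ne]3s², Si⁺ [Ne]3s²3p¹, Mg⁺ [Ne]3s¹, S⁺ [Ne]3s²3p³.
Si⁺ loses a lone 3p electron whereas Al⁺ must break into a filled 3s² pair, so IE_2(Al) > IE_2(Si) even though Si has the higher nuclear charge.
Approximate IE_2 values (kJ/mol): Al 1817, Si 1577, Mg 1451, S 2252.
Overall IE_2 order: Mg < Si < Al < S.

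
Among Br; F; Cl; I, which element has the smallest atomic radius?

Moving right in a period, electrons are added to the same shell under a stronger nuclear pull, so atoms get smaller; moving down, a new shell is opened and atoms get larger.
All are in group 17, so atomic radius increases down the group.
The smallest atomic radius among these belongs to F.

F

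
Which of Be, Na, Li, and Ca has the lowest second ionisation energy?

Ca

IE_2 is the cost of taking one more electron from the +1 cation: Be⁺ still has 1 valence electron; Na⁺ is the bare [Ne] core; Li⁺ is the bare [He] core; Ca⁺ still has 1 valence electron.
Breaking into a closed-shell core is much more expensive than removing a leftover valence electron — Na and Li have the largest IE_2 here.
Valence configurations: Be⁺ [He]2s¹, Ca⁺ [Ar]4s¹.
The numbers (kJ/mol): Be 1757, Na 4562, Li 7298, Ca 1145.
Hence IE_2: Ca < Be < Na < Li.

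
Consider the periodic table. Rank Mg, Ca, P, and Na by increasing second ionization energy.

Ca, Mg, P, Na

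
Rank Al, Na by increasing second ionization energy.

Al < Na

IE_2 is the cost of taking one more electron from the +1 cation: Al⁺ still has 2 valence electrons; Na⁺ is the bare [Ne] core.
Core electrons are held far more tightly than valence electrons, so Na tops the IE_2 order.
Tabulated IE_2 (kJ/mol): Al 1817, Na 4562.
Hence IE_2: Al < Na.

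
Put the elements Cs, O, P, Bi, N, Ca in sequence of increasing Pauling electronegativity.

N is in period 2, group 15; O is in period 2, group 16; P is in period 3, group 15; Ca is in period 4, group 2; Cs is in period 6, group 1; Bi is in period 6, group 15.
Atoms toward the upper right of the periodic table pull bonding electrons most strongly.
Neither a single period nor a single group — weigh both effects.
Ca > Cs: relative to Cs, both the across-period and down-group shifts push Ca's electronegativity up.
Bi > Ca: the two effects oppose for this pair; the across-period effect wins (2.02 vs 1.00).
P > Bi: they share group 15; the group trend gives P the larger value.
N > P: they share group 15; the group trend gives N the larger value.
O > N: both are in period 2; the period trend gives O the larger value.
Approximate values (Pauling): N 3.04, O 3.44, P 2.19, Ca 1.00, Cs 0.79, Bi 2.02.
So from lowest to highest: Cs < Ca < Bi < P < N < O.

Cs, Ca, Bi, P, N, O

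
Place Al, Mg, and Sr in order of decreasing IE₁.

Mg is in period 3, group 2; Al is in period 3, group 13; Sr is in period 5, group 2.
IE₁ increases left→right with effective nuclear charge and decreases top→bottom as the valence shell moves farther out.
Here both period and group differ, so the two effects have to be weighed against each other.
Al > Sr: relative to Sr, both the across-period and down-group shifts push Al's first ionization energy up.
Mg > Al: this pair runs against the simple trend — see the exception note.
Note the exception: Mg has a higher first ionization energy than Al, contrary to the simple trend — Al's single 3p electron is easier to remove than one from Mg's filled 3s².
Tabulated first ionization energy (kJ/mol): Mg 738, Al 578, Sr 550.
So from highest to lowest: Mg > Al > Sr.

Mg, Al, Sr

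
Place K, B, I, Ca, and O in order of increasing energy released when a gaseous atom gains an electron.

Ca, B, K, O, I

B is in period 2, group 13; O is in period 2, group 16; K is in period 4, group 1; Ca is in period 4, group 2; I is in period 5, group 17.
EA tends to increase across a period and decrease down a group, though the pattern is less regular than for IE or radius.
Neither a single period nor a single group — weigh both effects.
B > Ca: relative to Ca, both the across-period and down-group shifts push B's electron affinity up.
K > B: this pair runs against the simple trend — see the exception note.
O > K: both effects reinforce here, so O is clearly the higher of the two.
I > O: the two effects oppose for this pair; the across-period effect wins (295 vs 141 kJ/mol).
Note the exception: K has a higher electron affinity than B, contrary to the simple trend — B's ns²np¹ configuration gives only a small electron affinity — the sparsely filled np subshell binds an added electron weakly.
Note the exception: K has a higher electron affinity than Ca, contrary to the simple trend — adding an electron to Ca (ns²) has to open a new, higher-energy np subshell, which is unfavourable.
Approximate values (kJ/mol): B 27, O 141, K 48, Ca 2, I 295.
So from lowest to highest: Ca < B < K < O < I.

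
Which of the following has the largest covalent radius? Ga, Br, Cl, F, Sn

F is in period 2, group 17; Cl is in period 3, group 17; Ga is in period 4, group 13; Br is in period 4, group 17; Sn is in period 5, group 14.
Moving right in a period, electrons are added to the same shell under a stronger nuclear pull, so atoms get smaller; moving down, a new shell is opened and atoms get larger.
These span different periods and groups, so the two trends combine.
Cl > F: they share group 17; the group trend gives Cl the larger value.
Br > Cl: Br sits below Cl in group 17, so the down-group effect alone puts Br larger.
Ga > Br: Ga lies to the left of Br in period 4, so the across-period effect alone puts Ga larger.
Sn > Ga: period and group pull opposite ways; the down-group shift dominates (140 vs 124 pm).
Tabulated atomic radius (pm): F 64, Cl 99, Ga 124, Br 114, Sn 140.
The largest covalent radius among these belongs to Sn.

Sn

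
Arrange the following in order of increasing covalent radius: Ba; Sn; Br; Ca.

Br < Sn < Ca < Ba

Atomic radius shrinks across a period as nuclear charge pulls the same shell inward, and grows down a group as new shells are added.
These span different periods and groups, so the two trends combine.
Sn > Br: both effects reinforce here, so Sn is clearly the larger of the two.
Ca > Sn: period and group pull opposite ways; the across-period shift dominates (171 vs 140 pm).
Ba > Ca: Ba sits below Ca in group 2, so the down-group effect alone puts Ba larger.
Approximate values (pm): Ca 171, Br 114, Sn 140, Ba 196.
So from smallest to largest: Br < Sn < Ca < Ba.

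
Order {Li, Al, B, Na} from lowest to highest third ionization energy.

Consider each +2 ion: Li²⁺ is already 1 electron into the core; Al²⁺ still has 1 valence electron; B²⁺ still has 1 valence electron; Na²⁺ is already 1 electron into the core.
Breaking into a closed-shell core is much more expensive than removing a leftover valence electron — Na and Li have the largest IE_3 here.
Valence configurations: Al²⁺ [Ne]3s¹, B²⁺ [He]2s¹.
The numbers (kJ/mol): Li 11815, Al 2745, B 3660, Na 6910.
Putting it together, IE_3: Al < B < Na < Li.

Al < B < Na < Li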